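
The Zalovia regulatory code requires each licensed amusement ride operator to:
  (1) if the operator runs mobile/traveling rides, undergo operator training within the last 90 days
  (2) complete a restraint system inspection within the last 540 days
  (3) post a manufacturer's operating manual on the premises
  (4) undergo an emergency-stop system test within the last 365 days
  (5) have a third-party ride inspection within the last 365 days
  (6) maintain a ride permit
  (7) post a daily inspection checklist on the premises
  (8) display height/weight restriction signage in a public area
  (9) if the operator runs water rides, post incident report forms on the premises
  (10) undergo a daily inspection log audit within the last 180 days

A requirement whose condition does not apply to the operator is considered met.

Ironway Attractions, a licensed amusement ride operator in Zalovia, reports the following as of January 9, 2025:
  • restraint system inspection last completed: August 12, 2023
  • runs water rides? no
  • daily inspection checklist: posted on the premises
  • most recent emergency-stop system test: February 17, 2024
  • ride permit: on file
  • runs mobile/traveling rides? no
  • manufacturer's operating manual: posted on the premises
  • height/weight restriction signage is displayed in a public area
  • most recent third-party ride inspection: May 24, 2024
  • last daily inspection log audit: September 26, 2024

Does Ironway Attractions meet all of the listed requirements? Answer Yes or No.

1. condition 'runs mobile/traveling rides' does not hold → requirement n/a → met
2. restraint system inspection 516 days ago vs limit 540 → met
3. manufacturer's operating manual present → met
4. emergency-stop system test 327 days ago vs limit 365 → met
5. third-party ride inspection 230 days ago vs limit 365 → met
6. ride permit present → met
7. daily inspection checklist present → met
8. height/weight restriction signage present → met
9. condition 'runs water rides' does not hold → requirement n/a → met
10. daily inspection log audit 105 days ago vs limit 180 → met
All met.

Yes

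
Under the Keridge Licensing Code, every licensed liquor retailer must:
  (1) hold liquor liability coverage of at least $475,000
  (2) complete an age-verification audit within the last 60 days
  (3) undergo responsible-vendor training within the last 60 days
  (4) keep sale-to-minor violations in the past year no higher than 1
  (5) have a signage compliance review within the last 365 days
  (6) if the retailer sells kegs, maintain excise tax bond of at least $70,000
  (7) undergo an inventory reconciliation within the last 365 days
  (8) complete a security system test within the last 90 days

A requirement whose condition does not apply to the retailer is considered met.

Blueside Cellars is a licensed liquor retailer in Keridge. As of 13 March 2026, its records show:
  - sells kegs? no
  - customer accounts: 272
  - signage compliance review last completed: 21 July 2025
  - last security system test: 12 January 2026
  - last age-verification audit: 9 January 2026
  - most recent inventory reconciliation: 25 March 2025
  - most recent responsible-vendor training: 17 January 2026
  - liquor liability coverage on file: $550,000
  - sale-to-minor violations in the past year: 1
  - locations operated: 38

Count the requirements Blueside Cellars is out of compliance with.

1. liquor liability coverage $550,000 ≥ $475,000 → met
2. age-verification audit 63 days ago vs limit 60 → not met
3. responsible-vendor training 55 days ago vs limit 60 → met
4. sale-to-minor violations in the past year 1 ≤ 1 → met
5. signage compliance review 235 days ago vs limit 365 → met
6. condition 'sells kegs' does not hold → requirement n/a → met
7. inventory reconciliation 353 days ago vs limit 365 → met
8. security system test 60 days ago vs limit 90 → met
Not met: 1 of 8

1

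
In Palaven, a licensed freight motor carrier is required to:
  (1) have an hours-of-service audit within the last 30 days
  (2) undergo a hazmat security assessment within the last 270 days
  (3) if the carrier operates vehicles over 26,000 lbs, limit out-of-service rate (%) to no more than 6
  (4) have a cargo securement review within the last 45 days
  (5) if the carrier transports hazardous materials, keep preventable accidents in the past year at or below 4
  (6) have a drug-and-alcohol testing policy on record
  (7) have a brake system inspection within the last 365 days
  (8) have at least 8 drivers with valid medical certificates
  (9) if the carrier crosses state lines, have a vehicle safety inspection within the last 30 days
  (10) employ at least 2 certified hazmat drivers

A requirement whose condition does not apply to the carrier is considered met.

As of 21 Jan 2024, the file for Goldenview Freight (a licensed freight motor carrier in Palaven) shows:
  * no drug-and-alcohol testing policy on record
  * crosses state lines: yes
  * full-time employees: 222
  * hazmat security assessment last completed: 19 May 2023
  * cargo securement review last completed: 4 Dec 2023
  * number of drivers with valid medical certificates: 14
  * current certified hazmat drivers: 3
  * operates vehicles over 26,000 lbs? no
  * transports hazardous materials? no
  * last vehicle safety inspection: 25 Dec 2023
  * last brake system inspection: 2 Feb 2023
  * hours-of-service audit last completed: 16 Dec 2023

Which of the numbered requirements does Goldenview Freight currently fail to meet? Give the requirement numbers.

1, 4, 6

1. hours-of-service audit 36 days ago vs limit 30 → not met
2. hazmat security assessment 247 days ago vs limit 270 → met
3. condition 'operates vehicles over 26,000 lbs' does not hold → requirement n/a → met
4. cargo securement review 48 days ago vs limit 45 → not met
5. condition 'transports hazardous materials' does not hold → requirement n/a → met
6. drug-and-alcohol testing policy absent → not met
7. brake system inspection 353 days ago vs limit 365 → met
8. drivers with valid medical certificates 14 ≥ 8 → met
9. condition 'crosses state lines' holds; vehicle safety inspection 27 days ago vs limit 30 → met
10. certified hazmat drivers 3 ≥ 2 → met
Not met: 1, 4, 6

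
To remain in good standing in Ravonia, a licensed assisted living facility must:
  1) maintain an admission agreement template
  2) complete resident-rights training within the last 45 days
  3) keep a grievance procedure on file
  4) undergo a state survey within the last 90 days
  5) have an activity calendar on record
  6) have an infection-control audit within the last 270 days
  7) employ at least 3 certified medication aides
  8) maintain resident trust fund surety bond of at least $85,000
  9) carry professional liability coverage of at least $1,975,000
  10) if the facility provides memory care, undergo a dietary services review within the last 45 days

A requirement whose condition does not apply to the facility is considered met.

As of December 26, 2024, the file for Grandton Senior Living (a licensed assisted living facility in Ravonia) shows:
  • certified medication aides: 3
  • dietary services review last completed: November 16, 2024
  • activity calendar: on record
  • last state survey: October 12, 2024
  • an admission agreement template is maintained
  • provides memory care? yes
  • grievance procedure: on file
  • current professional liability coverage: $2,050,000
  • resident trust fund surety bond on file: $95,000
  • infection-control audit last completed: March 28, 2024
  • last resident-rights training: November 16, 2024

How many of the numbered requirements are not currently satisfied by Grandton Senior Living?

1

1. admission agreement template present → met
2. resident-rights training 40 days ago vs limit 45 → met
3. grievance procedure present → met
4. state survey 75 days ago vs limit 90 → met
5. activity calendar present → met
6. infection-control audit 273 days ago vs limit 270 → not met
7. certified medication aides 3 ≥ 3 → met
8. resident trust fund surety bond $95,000 ≥ $85,000 → met
9. professional liability coverage $2,050,000 ≥ $1,975,000 → met
10. condition 'provides memory care' holds; dietary services review 40 days ago vs limit 45 → met
Not met: 1 of 10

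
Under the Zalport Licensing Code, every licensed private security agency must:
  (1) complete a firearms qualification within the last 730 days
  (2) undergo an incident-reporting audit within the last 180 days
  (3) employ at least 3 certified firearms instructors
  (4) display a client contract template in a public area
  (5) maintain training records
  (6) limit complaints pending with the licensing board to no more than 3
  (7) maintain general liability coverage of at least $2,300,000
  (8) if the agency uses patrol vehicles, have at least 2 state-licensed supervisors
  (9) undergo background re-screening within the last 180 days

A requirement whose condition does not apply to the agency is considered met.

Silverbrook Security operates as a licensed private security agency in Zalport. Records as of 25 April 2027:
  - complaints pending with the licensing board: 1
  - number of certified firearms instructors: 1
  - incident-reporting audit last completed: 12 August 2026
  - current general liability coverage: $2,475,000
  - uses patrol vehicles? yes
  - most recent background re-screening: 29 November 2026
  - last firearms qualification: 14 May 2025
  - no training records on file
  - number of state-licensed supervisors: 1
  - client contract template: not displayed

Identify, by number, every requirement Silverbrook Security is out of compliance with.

2, 3, 4, 5, 8

1. firearms qualification 711 days ago vs limit 730 → met
2. incident-reporting audit 256 days ago vs limit 180 → not met
3. certified firearms instructors 1 < 3 → not met
4. client contract template absent → not met
5. training records absent → not met
6. complaints pending with the licensing board 1 ≤ 3 → met
7. general liability coverage $2,475,000 ≥ $2,300,000 → met
8. condition 'uses patrol vehicles' holds; state-licensed supervisors 1 < 2 → not met
9. background re-screening 147 days ago vs limit 180 → met
Not met: 2, 3, 4, 5, 8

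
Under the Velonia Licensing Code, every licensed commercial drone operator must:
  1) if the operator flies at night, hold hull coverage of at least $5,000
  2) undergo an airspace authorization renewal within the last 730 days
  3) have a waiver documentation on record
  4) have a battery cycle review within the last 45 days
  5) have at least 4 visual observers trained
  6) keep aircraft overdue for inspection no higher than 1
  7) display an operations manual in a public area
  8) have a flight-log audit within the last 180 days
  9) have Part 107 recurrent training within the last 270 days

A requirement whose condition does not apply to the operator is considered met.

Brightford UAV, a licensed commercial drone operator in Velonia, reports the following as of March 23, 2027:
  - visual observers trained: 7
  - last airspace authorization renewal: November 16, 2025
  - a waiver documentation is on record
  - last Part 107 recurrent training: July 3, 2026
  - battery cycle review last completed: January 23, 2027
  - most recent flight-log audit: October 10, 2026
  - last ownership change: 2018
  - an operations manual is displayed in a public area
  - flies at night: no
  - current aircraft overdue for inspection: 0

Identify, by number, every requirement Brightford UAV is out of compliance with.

4

1. condition 'flies at night' does not hold → requirement n/a → met
2. airspace authorization renewal 492 days ago vs limit 730 → met
3. waiver documentation present → met
4. battery cycle review 59 days ago vs limit 45 → not met
5. visual observers trained 7 ≥ 4 → met
6. aircraft overdue for inspection 0 ≤ 1 → met
7. operations manual present → met
8. flight-log audit 164 days ago vs limit 180 → met
9. Part 107 recurrent training 263 days ago vs limit 270 → met
Not met: 4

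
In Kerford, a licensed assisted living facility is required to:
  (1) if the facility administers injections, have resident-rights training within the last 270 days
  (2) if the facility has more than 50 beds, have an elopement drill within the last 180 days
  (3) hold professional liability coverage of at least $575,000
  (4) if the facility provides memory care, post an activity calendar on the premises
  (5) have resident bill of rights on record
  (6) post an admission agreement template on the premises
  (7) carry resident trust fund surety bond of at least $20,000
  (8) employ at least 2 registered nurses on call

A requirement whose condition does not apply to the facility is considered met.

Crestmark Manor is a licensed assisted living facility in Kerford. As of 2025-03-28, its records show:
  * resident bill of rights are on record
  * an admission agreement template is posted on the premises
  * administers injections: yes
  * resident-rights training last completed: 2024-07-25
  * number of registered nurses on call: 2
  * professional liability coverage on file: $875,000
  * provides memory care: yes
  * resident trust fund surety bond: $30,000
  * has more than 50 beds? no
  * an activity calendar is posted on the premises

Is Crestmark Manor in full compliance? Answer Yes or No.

1. condition 'administers injections' holds; resident-rights training 246 days ago vs limit 270 → met
2. condition 'has more than 50 beds' does not hold → requirement n/a → met
3. professional liability coverage $875,000 ≥ $575,000 → met
4. condition 'provides memory care' holds; activity calendar present → met
5. resident bill of rights present → met
6. admission agreement template present → met
7. resident trust fund surety bond $30,000 ≥ $20,000 → met
8. registered nurses on call 2 ≥ 2 → met
All met.

Yes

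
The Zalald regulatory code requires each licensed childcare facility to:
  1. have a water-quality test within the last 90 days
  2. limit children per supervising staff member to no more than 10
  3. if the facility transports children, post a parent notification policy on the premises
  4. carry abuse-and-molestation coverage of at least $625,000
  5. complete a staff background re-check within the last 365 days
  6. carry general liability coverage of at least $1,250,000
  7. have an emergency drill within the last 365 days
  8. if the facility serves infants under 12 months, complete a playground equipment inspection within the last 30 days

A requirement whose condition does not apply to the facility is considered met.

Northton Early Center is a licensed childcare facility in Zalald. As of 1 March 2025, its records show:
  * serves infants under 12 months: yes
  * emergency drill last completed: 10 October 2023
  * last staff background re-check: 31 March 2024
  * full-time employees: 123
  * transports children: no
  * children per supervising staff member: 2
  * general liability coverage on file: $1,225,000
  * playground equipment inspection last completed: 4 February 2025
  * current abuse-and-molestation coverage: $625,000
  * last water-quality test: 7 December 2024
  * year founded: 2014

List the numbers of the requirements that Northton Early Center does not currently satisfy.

1. water-quality test 84 days ago vs limit 90 → met
2. children per supervising staff member 2 ≤ 10 → met
3. condition 'transports children' does not hold → requirement n/a → met
4. abuse-and-molestation coverage $625,000 ≥ $625,000 → met
5. staff background re-check 335 days ago vs limit 365 → met
6. general liability coverage $1,225,000 < $1,250,000 → not met
7. emergency drill 508 days ago vs limit 365 → not met
8. condition 'serves infants under 12 months' holds; playground equipment inspection 25 days ago vs limit 30 → met
Not met: 6, 7

6, 7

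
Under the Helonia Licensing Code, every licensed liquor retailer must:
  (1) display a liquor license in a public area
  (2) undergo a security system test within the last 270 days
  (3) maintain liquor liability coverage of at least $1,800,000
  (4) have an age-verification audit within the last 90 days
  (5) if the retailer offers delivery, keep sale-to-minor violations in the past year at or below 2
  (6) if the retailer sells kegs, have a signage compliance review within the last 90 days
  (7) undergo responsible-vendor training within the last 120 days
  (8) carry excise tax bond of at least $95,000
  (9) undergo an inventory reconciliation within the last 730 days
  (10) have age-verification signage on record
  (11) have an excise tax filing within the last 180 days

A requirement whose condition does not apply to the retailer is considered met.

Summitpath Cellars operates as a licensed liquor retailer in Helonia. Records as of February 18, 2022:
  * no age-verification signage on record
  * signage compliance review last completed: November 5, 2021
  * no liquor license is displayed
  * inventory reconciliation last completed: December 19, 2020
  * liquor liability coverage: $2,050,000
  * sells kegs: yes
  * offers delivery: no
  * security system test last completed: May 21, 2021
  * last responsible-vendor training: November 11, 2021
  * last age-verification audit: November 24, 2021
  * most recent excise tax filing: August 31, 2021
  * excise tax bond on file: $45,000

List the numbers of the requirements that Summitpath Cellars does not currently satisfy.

1. liquor license absent → not met
2. security system test 273 days ago vs limit 270 → not met
3. liquor liability coverage $2,050,000 ≥ $1,800,000 → met
4. age-verification audit 86 days ago vs limit 90 → met
5. condition 'offers delivery' does not hold → requirement n/a → met
6. condition 'sells kegs' holds; signage compliance review 105 days ago vs limit 90 → not met
7. responsible-vendor training 99 days ago vs limit 120 → met
8. excise tax bond $45,000 < $95,000 → not met
9. inventory reconciliation 426 days ago vs limit 730 → met
10. age-verification signage absent → not met
11. excise tax filing 171 days ago vs limit 180 → met
Not met: 1, 2, 6, 8, 10

1, 2, 6, 8, 10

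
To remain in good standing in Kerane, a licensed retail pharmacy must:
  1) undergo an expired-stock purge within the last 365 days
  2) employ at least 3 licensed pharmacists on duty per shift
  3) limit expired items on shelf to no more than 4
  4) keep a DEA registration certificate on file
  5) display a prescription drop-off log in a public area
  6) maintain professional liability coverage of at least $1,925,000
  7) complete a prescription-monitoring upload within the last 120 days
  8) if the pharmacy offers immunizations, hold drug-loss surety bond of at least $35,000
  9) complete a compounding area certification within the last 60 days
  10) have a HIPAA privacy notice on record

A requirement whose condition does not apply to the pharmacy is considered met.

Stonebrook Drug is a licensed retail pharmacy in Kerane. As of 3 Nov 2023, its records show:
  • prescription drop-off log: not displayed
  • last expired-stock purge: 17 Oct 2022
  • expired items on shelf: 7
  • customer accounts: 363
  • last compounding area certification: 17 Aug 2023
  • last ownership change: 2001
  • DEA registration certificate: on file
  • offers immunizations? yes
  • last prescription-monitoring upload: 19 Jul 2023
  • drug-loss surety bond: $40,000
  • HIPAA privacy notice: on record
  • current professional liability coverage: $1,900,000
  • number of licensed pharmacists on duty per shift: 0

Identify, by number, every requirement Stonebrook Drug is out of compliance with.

1. expired-stock purge 382 days ago vs limit 365 → not met
2. licensed pharmacists on duty per shift 0 < 3 → not met
3. expired items on shelf 7 > 4 → not met
4. DEA registration certificate present → met
5. prescription drop-off log absent → not met
6. professional liability coverage $1,900,000 < $1,925,000 → not met
7. prescription-monitoring upload 107 days ago vs limit 120 → met
8. condition 'offers immunizations' holds; drug-loss surety bond $40,000 ≥ $35,000 → met
9. compounding area certification 78 days ago vs limit 60 → not met
10. HIPAA privacy notice present → met
Not met: 1, 2, 3, 5, 6, 9

1, 2, 3, 5, 6, 9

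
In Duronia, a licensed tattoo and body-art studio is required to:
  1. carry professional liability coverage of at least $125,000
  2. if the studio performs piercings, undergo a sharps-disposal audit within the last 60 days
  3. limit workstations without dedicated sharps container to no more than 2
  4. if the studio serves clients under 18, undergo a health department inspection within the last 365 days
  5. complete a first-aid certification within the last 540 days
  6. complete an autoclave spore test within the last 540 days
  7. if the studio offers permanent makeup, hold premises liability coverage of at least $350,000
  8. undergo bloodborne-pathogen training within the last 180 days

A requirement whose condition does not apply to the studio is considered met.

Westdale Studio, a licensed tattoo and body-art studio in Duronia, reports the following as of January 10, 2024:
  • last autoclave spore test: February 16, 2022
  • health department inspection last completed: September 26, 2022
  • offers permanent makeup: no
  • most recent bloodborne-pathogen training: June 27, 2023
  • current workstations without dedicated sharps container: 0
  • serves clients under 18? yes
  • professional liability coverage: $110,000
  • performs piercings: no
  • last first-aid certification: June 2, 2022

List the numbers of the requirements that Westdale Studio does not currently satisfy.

1, 4, 5, 6, 8

1. professional liability coverage $110,000 < $125,000 → not met
2. condition 'performs piercings' does not hold → requirement n/a → met
3. workstations without dedicated sharps container 0 ≤ 2 → met
4. condition 'serves clients under 18' holds; health department inspection 471 days ago vs limit 365 → not met
5. first-aid certification 587 days ago vs limit 540 → not met
6. autoclave spore test 693 days ago vs limit 540 → not met
7. condition 'offers permanent makeup' does not hold → requirement n/a → met
8. bloodborne-pathogen training 197 days ago vs limit 180 → not met
Not met: 1, 4, 5, 6, 8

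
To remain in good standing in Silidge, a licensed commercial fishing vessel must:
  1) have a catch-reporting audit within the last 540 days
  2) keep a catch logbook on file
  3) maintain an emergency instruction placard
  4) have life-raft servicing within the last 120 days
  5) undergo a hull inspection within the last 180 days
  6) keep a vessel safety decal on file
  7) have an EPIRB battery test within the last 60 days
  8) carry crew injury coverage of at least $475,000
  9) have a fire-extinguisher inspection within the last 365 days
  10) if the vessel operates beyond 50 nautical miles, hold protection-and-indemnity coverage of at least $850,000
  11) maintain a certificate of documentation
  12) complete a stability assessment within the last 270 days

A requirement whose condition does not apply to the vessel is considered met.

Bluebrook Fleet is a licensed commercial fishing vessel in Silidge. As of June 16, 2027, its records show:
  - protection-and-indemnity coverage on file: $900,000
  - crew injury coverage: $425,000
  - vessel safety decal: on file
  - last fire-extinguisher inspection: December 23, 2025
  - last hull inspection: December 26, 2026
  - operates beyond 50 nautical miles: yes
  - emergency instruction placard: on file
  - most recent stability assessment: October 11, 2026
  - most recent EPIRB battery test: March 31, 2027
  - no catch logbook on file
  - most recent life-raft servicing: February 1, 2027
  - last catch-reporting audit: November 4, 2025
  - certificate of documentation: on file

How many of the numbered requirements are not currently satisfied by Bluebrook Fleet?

1. catch-reporting audit 589 days ago vs limit 540 → not met
2. catch logbook absent → not met
3. emergency instruction placard present → met
4. life-raft servicing 135 days ago vs limit 120 → not met
5. hull inspection 172 days ago vs limit 180 → met
6. vessel safety decal present → met
7. EPIRB battery test 77 days ago vs limit 60 → not met
8. crew injury coverage $425,000 < $475,000 → not met
9. fire-extinguisher inspection 540 days ago vs limit 365 → not met
10. condition 'operates beyond 50 nautical miles' holds; protection-and-indemnity coverage $900,000 ≥ $850,000 → met
11. certificate of documentation present → met
12. stability assessment 248 days ago vs limit 270 → met
Not met: 6 of 12

6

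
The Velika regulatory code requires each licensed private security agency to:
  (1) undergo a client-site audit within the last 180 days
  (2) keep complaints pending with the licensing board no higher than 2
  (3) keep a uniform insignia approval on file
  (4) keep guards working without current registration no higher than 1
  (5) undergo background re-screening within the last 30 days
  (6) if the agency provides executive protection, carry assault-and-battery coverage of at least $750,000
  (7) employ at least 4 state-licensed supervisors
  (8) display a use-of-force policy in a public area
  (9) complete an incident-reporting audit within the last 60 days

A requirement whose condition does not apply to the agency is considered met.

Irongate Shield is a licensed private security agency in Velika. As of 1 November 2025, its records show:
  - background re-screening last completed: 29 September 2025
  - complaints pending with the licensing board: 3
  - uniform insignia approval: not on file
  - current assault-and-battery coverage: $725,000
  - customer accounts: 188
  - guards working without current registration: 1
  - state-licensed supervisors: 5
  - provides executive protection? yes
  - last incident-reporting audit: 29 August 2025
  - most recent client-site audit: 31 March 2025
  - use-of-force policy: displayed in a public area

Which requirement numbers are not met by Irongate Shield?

1. client-site audit 215 days ago vs limit 180 → not met
2. complaints pending with the licensing board 3 > 2 → not met
3. uniform insignia approval absent → not met
4. guards working without current registration 1 ≤ 1 → met
5. background re-screening 33 days ago vs limit 30 → not met
6. condition 'provides executive protection' holds; assault-and-battery coverage $725,000 < $750,000 → not met
7. state-licensed supervisors 5 ≥ 4 → met
8. use-of-force policy present → met
9. incident-reporting audit 64 days ago vs limit 60 → not met
Not met: 1, 2, 3, 5, 6, 9

1, 2, 3, 5, 6, 9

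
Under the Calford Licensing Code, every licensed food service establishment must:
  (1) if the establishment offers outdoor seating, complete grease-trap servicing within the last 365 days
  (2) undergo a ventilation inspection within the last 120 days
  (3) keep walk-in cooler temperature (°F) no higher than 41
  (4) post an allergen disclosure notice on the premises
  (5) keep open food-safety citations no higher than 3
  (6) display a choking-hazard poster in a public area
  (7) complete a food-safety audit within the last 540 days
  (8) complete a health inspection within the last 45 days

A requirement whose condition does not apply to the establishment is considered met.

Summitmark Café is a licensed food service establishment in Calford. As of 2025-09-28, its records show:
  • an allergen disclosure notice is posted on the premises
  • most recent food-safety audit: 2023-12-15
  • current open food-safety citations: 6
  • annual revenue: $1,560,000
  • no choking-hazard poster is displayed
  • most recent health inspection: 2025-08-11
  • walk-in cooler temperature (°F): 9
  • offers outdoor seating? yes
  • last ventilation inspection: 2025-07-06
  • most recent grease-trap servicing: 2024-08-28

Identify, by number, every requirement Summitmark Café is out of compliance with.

1, 5, 6, 7, 8

1. condition 'offers outdoor seating' holds; grease-trap servicing 396 days ago vs limit 365 → not met
2. ventilation inspection 84 days ago vs limit 120 → met
3. walk-in cooler temperature (°F) 9 ≤ 41 → met
4. allergen disclosure notice present → met
5. open food-safety citations 6 > 3 → not met
6. choking-hazard poster absent → not met
7. food-safety audit 653 days ago vs limit 540 → not met
8. health inspection 48 days ago vs limit 45 → not met
Not met: 1, 5, 6, 7, 8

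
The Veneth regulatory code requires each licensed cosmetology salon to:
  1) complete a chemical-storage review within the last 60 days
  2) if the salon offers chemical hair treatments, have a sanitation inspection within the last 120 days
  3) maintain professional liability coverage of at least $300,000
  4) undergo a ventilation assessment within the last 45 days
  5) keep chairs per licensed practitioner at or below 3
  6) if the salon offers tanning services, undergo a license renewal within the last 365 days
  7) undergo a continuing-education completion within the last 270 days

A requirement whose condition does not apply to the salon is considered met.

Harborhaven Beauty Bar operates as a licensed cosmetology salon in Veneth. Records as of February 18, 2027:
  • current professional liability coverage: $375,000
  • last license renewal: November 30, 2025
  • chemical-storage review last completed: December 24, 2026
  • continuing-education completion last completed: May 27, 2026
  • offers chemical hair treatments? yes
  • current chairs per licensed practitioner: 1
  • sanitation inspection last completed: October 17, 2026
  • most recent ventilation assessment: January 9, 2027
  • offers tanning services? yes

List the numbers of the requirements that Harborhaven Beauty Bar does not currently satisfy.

1. chemical-storage review 56 days ago vs limit 60 → met
2. condition 'offers chemical hair treatments' holds; sanitation inspection 124 days ago vs limit 120 → not met
3. professional liability coverage $375,000 ≥ $300,000 → met
4. ventilation assessment 40 days ago vs limit 45 → met
5. chairs per licensed practitioner 1 ≤ 3 → met
6. condition 'offers tanning services' holds; license renewal 445 days ago vs limit 365 → not met
7. continuing-education completion 267 days ago vs limit 270 → met
Not met: 2, 6

2, 6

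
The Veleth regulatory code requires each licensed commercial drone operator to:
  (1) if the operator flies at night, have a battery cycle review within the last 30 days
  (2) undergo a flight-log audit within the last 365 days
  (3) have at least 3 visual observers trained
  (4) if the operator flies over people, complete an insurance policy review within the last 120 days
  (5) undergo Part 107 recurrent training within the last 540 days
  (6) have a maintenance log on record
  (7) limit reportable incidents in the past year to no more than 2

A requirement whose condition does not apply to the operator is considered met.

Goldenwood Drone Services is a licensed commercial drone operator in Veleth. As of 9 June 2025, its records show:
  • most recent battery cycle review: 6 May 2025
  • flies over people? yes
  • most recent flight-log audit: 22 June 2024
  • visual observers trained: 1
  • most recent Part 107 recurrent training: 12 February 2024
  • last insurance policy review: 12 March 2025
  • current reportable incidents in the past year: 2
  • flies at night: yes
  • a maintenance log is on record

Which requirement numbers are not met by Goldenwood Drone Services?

1, 3

1. condition 'flies at night' holds; battery cycle review 34 days ago vs limit 30 → not met
2. flight-log audit 352 days ago vs limit 365 → met
3. visual observers trained 1 < 3 → not met
4. condition 'flies over people' holds; insurance policy review 89 days ago vs limit 120 → met
5. Part 107 recurrent training 483 days ago vs limit 540 → met
6. maintenance log present → met
7. reportable incidents in the past year 2 ≤ 2 → met
Not met: 1, 3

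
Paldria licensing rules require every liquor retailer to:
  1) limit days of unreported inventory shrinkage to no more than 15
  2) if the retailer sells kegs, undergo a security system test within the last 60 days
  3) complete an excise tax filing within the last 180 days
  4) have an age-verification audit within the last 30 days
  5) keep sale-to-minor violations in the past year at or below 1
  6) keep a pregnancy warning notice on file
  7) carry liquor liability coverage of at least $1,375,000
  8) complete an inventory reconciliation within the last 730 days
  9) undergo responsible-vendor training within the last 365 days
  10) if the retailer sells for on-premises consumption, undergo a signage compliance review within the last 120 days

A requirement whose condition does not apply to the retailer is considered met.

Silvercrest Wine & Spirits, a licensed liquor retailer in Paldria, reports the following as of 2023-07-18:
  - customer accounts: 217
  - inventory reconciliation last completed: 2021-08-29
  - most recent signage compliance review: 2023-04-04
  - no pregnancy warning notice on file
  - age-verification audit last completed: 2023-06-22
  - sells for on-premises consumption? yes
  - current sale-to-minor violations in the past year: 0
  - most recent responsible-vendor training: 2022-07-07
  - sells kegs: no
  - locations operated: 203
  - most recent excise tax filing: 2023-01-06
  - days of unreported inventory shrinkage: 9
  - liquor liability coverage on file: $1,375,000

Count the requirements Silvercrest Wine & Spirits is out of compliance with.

3

1. days of unreported inventory shrinkage 9 ≤ 15 → met
2. condition 'sells kegs' does not hold → requirement n/a → met
3. excise tax filing 193 days ago vs limit 180 → not met
4. age-verification audit 26 days ago vs limit 30 → met
5. sale-to-minor violations in the past year 0 ≤ 1 → met
6. pregnancy warning notice absent → not met
7. liquor liability coverage $1,375,000 ≥ $1,375,000 → met
8. inventory reconciliation 688 days ago vs limit 730 → met
9. responsible-vendor training 376 days ago vs limit 365 → not met
10. condition 'sells for on-premises consumption' holds; signage compliance review 105 days ago vs limit 120 → met
Not met: 3 of 10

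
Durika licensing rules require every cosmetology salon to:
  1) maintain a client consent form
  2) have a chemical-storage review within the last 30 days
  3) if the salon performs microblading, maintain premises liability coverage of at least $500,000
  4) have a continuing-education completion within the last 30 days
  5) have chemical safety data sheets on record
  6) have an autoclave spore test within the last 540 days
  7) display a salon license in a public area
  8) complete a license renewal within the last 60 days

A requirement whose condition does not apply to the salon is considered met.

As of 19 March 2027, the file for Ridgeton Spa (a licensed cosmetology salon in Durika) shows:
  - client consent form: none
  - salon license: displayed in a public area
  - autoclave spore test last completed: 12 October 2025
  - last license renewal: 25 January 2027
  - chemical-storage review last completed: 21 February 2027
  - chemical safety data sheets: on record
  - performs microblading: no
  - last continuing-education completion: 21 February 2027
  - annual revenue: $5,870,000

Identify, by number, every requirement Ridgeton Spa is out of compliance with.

1

1. client consent form absent → not met
2. chemical-storage review 26 days ago vs limit 30 → met
3. condition 'performs microblading' does not hold → requirement n/a → met
4. continuing-education completion 26 days ago vs limit 30 → met
5. chemical safety data sheets present → met
6. autoclave spore test 523 days ago vs limit 540 → met
7. salon license present → met
8. license renewal 53 days ago vs limit 60 → met
Not met: 1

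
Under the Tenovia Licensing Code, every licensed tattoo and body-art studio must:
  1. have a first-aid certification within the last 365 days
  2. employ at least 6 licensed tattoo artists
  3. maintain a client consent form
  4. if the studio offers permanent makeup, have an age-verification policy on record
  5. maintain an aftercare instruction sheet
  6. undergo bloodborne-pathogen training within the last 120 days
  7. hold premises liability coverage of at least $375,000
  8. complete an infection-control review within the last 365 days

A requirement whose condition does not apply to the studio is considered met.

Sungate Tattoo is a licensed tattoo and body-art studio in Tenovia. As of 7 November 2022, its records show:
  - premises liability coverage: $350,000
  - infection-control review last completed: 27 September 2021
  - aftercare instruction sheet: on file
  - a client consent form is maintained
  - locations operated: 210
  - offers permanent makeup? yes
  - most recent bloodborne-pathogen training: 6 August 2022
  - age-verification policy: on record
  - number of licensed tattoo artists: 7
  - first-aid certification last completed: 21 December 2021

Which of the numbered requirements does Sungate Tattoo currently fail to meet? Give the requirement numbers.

7, 8

1. first-aid certification 321 days ago vs limit 365 → met
2. licensed tattoo artists 7 ≥ 6 → met
3. client consent form present → met
4. condition 'offers permanent makeup' holds; age-verification policy present → met
5. aftercare instruction sheet present → met
6. bloodborne-pathogen training 93 days ago vs limit 120 → met
7. premises liability coverage $350,000 < $375,000 → not met
8. infection-control review 406 days ago vs limit 365 → not met
Not met: 7, 8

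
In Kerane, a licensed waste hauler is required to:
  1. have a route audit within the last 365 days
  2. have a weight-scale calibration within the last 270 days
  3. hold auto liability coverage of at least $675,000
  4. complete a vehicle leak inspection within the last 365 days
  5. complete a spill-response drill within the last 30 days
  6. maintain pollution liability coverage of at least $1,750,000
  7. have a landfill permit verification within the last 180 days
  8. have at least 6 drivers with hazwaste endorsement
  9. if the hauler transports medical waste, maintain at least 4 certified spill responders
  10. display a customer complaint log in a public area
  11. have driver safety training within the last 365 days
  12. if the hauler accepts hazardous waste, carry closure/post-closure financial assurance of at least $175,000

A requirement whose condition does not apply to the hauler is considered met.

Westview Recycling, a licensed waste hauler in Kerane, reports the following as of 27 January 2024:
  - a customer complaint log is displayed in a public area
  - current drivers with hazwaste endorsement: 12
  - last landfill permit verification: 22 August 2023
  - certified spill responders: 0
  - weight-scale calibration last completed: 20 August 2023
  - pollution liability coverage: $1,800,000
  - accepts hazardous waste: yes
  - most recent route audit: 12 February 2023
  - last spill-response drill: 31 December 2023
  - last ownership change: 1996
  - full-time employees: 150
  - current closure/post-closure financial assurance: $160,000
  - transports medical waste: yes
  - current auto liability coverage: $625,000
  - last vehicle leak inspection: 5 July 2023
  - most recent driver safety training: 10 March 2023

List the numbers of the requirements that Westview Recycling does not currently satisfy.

3, 9, 12

1. route audit 349 days ago vs limit 365 → met
2. weight-scale calibration 160 days ago vs limit 270 → met
3. auto liability coverage $625,000 < $675,000 → not met
4. vehicle leak inspection 206 days ago vs limit 365 → met
5. spill-response drill 27 days ago vs limit 30 → met
6. pollution liability coverage $1,800,000 ≥ $1,750,000 → met
7. landfill permit verification 158 days ago vs limit 180 → met
8. drivers with hazwaste endorsement 12 ≥ 6 → met
9. condition 'transports medical waste' holds; certified spill responders 0 < 4 → not met
10. customer complaint log present → met
11. driver safety training 323 days ago vs limit 365 → met
12. condition 'accepts hazardous waste' holds; closure/post-closure financial assurance $160,000 < $175,000 → not met
Not met: 3, 9, 12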